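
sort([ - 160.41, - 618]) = [-618,-160.41 ]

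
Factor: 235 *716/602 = 84130/301 = 2^1  *  5^1*7^( - 1 ) * 43^(  -  1 ) *47^1*179^1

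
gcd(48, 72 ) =24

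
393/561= 131/187 = 0.70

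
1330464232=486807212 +843657020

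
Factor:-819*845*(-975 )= 3^3*5^3*7^1*13^4 = 674753625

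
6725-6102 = 623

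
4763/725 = 6+413/725 = 6.57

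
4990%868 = 650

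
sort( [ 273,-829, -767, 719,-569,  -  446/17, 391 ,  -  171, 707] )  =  [ - 829, - 767, - 569, - 171,-446/17 , 273 , 391,707,719]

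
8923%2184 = 187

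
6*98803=592818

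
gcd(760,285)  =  95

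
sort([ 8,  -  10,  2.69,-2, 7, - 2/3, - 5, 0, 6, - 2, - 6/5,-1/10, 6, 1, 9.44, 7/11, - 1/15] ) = [ - 10,-5, - 2, - 2,  -  6/5, - 2/3, - 1/10, - 1/15, 0,7/11, 1 , 2.69,  6,  6, 7,  8, 9.44 ] 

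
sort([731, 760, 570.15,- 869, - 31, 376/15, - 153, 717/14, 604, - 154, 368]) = [ - 869,  -  154 ,-153,-31,376/15, 717/14 , 368, 570.15, 604,731, 760 ] 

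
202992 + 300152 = 503144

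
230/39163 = 230/39163 =0.01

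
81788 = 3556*23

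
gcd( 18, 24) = 6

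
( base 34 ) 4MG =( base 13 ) 25B6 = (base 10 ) 5388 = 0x150C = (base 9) 7346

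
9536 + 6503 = 16039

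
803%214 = 161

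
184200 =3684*50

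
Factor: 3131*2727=3^3 * 31^1*101^2= 8538237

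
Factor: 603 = 3^2*67^1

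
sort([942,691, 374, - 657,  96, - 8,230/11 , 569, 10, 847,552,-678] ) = [ - 678,-657, - 8,10,230/11,96,374 , 552,569,691,847,  942] 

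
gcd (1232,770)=154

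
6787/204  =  6787/204 = 33.27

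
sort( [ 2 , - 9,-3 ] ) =[  -  9,- 3, 2 ]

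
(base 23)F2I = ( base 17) 1AB9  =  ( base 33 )7BD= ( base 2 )1111100111111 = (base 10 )7999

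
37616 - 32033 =5583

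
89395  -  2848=86547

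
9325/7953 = 9325/7953 = 1.17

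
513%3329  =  513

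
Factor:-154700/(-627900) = 3^(- 1)*17^1*23^( - 1)   =  17/69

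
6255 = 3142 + 3113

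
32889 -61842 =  - 28953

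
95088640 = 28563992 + 66524648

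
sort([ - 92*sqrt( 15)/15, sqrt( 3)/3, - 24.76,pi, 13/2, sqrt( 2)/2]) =[ - 24.76, - 92*sqrt(15 ) /15,sqrt( 3)/3, sqrt(2 )/2,pi, 13/2 ]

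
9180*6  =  55080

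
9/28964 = 9/28964 = 0.00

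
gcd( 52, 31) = 1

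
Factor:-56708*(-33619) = 2^2*14177^1*33619^1=1906466252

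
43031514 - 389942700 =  - 346911186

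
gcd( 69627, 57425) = 1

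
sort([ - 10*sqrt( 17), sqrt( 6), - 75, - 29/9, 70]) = [ - 75, - 10*sqrt(17 ), - 29/9, sqrt( 6 ) , 70]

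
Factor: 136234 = 2^1*7^1*37^1*263^1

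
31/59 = 31/59 = 0.53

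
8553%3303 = 1947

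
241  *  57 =13737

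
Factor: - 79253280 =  - 2^5*3^2*5^1*47^1*1171^1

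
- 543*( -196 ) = 106428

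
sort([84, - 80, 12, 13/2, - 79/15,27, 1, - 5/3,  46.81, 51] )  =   [ - 80, - 79/15, - 5/3, 1, 13/2, 12,27, 46.81, 51,84 ] 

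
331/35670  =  331/35670=0.01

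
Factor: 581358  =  2^1*3^1*96893^1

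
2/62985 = 2/62985 = 0.00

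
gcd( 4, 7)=1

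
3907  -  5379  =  -1472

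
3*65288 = 195864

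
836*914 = 764104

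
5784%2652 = 480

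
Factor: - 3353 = -7^1*479^1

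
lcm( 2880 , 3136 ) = 141120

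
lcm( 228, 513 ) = 2052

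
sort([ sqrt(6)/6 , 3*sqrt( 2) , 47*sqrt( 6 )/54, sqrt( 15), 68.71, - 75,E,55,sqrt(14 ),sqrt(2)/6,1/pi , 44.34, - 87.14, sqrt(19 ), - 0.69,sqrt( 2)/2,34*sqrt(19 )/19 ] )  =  [ - 87.14, - 75 , - 0.69,sqrt( 2)/6, 1/pi,sqrt( 6) /6,sqrt(2) /2, 47*sqrt(6)/54,E,sqrt(14 ),sqrt(15),3 *sqrt(2 ),sqrt(19 ),34 * sqrt(19)/19,44.34,55,68.71]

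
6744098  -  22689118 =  - 15945020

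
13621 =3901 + 9720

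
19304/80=241  +  3/10 = 241.30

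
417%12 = 9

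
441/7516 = 441/7516 = 0.06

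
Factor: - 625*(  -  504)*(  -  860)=- 270900000=- 2^5*3^2*5^5*7^1*43^1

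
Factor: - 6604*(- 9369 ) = 2^2*3^3*13^1*127^1*347^1 = 61872876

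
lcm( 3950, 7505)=75050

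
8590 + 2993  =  11583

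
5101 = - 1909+7010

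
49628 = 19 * 2612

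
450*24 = 10800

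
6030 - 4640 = 1390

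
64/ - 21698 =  - 32/10849 = -0.00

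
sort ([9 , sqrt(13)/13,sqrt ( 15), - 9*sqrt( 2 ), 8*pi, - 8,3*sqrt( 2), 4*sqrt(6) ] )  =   [ - 9 *sqrt (2), - 8, sqrt( 13 ) /13, sqrt ( 15 ), 3*sqrt(2),9,4 * sqrt( 6), 8 *pi]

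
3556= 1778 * 2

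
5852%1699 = 755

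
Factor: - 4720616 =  -2^3*590077^1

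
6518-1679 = 4839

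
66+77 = 143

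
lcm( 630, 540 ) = 3780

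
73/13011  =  73/13011 =0.01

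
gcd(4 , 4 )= 4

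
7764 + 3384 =11148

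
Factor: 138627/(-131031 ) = - 73/69= - 3^(  -  1)*23^( - 1)*  73^1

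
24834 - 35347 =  - 10513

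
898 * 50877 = 45687546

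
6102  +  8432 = 14534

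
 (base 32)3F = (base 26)47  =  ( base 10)111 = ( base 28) 3R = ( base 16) 6F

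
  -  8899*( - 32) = 284768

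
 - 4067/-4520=4067/4520= 0.90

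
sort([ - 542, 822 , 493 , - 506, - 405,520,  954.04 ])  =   [ - 542, - 506, - 405, 493,520 , 822 , 954.04 ]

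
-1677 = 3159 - 4836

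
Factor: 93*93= 3^2*31^2 = 8649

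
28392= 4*7098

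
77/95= 77/95 = 0.81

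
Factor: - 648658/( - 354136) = 2^ (-2 )*44267^( - 1 )*324329^1= 324329/177068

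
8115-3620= 4495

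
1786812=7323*244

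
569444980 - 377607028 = 191837952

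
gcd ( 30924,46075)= 1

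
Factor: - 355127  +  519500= 164373 = 3^1*11^1*17^1*293^1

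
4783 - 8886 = -4103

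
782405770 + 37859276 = 820265046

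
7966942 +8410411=16377353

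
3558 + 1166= 4724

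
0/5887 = 0 = 0.00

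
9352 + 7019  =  16371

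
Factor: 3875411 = 19^1*203969^1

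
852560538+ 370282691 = 1222843229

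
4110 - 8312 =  - 4202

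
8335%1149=292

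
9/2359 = 9/2359 = 0.00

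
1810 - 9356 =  - 7546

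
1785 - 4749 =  - 2964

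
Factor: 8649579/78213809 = 3^1*19^1*43^1*3529^1 * 78213809^(-1) 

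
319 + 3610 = 3929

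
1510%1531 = 1510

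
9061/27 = 9061/27 = 335.59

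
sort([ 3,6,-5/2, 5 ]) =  [ - 5/2,3,5, 6]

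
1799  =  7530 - 5731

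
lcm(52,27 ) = 1404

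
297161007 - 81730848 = 215430159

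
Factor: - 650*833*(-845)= 457525250  =  2^1*5^3*7^2*13^3*17^1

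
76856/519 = 148 + 44/519 = 148.08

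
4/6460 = 1/1615 = 0.00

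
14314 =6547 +7767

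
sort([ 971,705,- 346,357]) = [ - 346 , 357,705, 971 ] 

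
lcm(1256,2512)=2512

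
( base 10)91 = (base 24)3J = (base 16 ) 5b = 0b1011011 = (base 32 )2r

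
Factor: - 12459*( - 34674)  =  432003366 = 2^1*3^2*4153^1*5779^1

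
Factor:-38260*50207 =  - 2^2*5^1*1913^1 *50207^1= - 1920919820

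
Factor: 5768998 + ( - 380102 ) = 2^5 * 29^1 * 5807^1=5388896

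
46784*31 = 1450304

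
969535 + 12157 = 981692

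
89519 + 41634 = 131153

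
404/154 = 202/77 = 2.62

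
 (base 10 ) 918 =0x396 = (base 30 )10i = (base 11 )765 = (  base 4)32112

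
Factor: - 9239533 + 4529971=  - 4709562   =  - 2^1 * 3^1*11^2 * 13^1*499^1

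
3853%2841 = 1012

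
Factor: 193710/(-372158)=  - 165/317 = - 3^1*5^1 * 11^1*317^( - 1 ) 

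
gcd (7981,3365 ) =1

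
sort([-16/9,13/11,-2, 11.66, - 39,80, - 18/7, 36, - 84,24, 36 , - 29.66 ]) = [ - 84,-39, - 29.66,  -  18/7, - 2, - 16/9 , 13/11,11.66, 24,36, 36,80 ]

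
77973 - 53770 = 24203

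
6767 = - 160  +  6927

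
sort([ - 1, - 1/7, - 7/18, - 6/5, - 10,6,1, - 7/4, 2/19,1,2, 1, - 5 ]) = [- 10, -5, - 7/4,-6/5,  -  1, - 7/18, - 1/7,  2/19,1,1, 1,  2, 6 ]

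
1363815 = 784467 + 579348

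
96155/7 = 96155/7  =  13736.43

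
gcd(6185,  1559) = 1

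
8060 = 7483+577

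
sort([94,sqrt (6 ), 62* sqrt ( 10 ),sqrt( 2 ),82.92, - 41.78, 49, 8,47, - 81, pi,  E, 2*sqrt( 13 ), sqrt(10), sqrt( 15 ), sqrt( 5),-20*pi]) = [-81,  -  20*pi, - 41.78 , sqrt( 2), sqrt (5), sqrt (6 ),E,pi, sqrt (10),sqrt( 15), 2*sqrt (13), 8, 47,49, 82.92 , 94,62*sqrt(10)]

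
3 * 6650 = 19950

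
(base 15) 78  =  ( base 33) 3e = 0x71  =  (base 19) 5i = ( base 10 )113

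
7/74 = 7/74 = 0.09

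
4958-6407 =  -  1449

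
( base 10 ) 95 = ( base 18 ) 55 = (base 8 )137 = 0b1011111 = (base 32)2V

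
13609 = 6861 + 6748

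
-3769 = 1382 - 5151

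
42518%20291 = 1936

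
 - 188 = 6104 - 6292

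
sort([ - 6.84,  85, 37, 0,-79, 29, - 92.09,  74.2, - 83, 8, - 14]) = [ - 92.09, - 83 , - 79, - 14, - 6.84, 0,  8, 29, 37,74.2, 85] 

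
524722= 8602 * 61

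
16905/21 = 805 =805.00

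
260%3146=260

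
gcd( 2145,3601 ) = 13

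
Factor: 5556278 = 2^1*  7^1 * 13^1 * 30529^1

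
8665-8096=569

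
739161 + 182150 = 921311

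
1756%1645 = 111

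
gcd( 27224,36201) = 1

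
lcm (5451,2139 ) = 168981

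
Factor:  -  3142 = -2^1*1571^1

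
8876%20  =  16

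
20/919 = 20/919 = 0.02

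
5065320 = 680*7449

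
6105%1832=609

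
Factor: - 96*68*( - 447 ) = 2^7*3^2*17^1*149^1=2918016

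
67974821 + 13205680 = 81180501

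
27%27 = 0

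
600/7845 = 40/523 = 0.08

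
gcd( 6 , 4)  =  2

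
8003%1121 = 156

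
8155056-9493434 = -1338378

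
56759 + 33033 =89792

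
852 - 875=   -  23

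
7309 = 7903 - 594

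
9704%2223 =812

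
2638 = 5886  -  3248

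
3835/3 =3835/3 = 1278.33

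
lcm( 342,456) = 1368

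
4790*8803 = 42166370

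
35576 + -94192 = - 58616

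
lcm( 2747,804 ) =32964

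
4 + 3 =7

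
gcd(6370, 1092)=182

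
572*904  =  517088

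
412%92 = 44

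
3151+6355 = 9506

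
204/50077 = 204/50077 =0.00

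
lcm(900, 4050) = 8100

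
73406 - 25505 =47901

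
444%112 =108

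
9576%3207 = 3162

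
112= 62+50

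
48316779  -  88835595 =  - 40518816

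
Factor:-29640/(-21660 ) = 26/19 = 2^1*13^1*19^(-1)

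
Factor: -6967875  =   -3^1*5^3*17^1*1093^1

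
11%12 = 11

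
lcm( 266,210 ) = 3990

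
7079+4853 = 11932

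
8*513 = 4104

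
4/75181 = 4/75181 = 0.00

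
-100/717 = - 100/717 = - 0.14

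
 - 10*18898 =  - 188980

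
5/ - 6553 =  - 5/6553= - 0.00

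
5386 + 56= 5442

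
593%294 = 5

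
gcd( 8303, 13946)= 19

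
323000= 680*475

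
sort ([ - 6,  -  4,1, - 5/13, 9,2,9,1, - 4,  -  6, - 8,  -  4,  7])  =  [ - 8, - 6, - 6,-4, - 4, -4, - 5/13, 1,1  ,  2,7,9,9 ] 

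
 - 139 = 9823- 9962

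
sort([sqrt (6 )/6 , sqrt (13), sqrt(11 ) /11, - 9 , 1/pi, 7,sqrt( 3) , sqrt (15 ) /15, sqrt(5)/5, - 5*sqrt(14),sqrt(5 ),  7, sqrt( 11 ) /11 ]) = [ - 5*sqrt(14) , - 9 , sqrt ( 15 )/15,  sqrt( 11)/11,sqrt ( 11 ) /11,  1/pi , sqrt( 6 ) /6,  sqrt(5)/5,sqrt(3 ),sqrt(5 ),  sqrt ( 13 ),  7 , 7] 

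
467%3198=467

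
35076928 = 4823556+30253372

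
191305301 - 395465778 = -204160477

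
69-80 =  - 11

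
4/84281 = 4/84281 = 0.00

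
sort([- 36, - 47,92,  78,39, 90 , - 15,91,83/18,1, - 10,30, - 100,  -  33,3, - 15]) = [-100,- 47, - 36, - 33, -15, - 15, - 10, 1,3 , 83/18,30 , 39 , 78,  90,91, 92 ] 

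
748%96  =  76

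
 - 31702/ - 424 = 15851/212 = 74.77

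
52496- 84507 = -32011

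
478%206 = 66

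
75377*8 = 603016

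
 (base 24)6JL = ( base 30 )4B3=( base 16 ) F5D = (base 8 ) 7535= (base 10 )3933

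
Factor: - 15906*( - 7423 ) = 2^1*3^1*11^1*13^1*241^1*571^1 = 118070238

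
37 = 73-36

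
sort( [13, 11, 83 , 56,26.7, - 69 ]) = [  -  69 , 11, 13,26.7,56, 83 ] 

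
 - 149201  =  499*( - 299) 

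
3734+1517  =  5251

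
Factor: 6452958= 2^1*3^1*1075493^1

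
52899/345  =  17633/115  =  153.33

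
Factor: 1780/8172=445/2043=3^( - 2 )*5^1 * 89^1* 227^( - 1)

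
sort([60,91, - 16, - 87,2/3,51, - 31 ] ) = [ - 87, - 31, - 16,2/3,51,60,  91] 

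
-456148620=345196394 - 801345014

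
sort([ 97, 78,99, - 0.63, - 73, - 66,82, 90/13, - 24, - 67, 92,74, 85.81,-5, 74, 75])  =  [ - 73,  -  67, - 66,  -  24,  -  5,- 0.63, 90/13,74, 74, 75, 78,82,85.81,92, 97, 99 ] 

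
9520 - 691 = 8829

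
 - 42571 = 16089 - 58660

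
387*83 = 32121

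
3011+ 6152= 9163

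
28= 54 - 26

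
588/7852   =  147/1963 = 0.07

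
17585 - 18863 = - 1278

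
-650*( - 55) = 35750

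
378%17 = 4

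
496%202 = 92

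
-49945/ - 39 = 49945/39 = 1280.64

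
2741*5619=15401679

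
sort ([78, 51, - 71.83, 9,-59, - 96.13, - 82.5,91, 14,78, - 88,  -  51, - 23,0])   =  [-96.13 ,  -  88, - 82.5,-71.83,-59, -51 , - 23,  0,9, 14,51, 78, 78, 91 ] 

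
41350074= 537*77002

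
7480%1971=1567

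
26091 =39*669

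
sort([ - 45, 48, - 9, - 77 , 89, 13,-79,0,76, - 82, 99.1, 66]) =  [-82, - 79, - 77 , - 45,-9,0, 13 , 48 , 66,76, 89, 99.1] 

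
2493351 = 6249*399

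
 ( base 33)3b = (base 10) 110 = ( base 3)11002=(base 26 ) 46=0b1101110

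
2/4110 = 1/2055 = 0.00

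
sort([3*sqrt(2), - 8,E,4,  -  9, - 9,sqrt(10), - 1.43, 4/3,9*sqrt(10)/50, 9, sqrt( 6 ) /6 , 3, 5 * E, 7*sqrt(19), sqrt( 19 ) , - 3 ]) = [ - 9, - 9,  -  8,-3, -1.43,sqrt(6 ) /6,9*sqrt(10)/50, 4/3,E,3,sqrt(10 ),4, 3*sqrt ( 2),sqrt( 19), 9, 5*  E, 7*sqrt(19 ) ]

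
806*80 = 64480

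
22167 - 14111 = 8056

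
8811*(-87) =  - 766557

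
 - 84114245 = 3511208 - 87625453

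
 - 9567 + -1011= - 10578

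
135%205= 135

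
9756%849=417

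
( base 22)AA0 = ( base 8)11704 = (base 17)108B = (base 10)5060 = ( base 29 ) 60e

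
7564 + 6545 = 14109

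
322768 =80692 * 4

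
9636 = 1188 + 8448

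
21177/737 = 21177/737=28.73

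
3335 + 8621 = 11956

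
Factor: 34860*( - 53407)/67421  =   - 1861768020/67421 = - 2^2*3^1*5^1*7^1*83^1*53407^1*67421^( - 1 )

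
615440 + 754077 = 1369517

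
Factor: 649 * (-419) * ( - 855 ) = 3^2*5^1 * 11^1*19^1*59^1 * 419^1 = 232501005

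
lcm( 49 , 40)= 1960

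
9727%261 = 70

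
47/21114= 47/21114 = 0.00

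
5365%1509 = 838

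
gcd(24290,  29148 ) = 4858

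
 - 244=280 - 524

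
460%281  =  179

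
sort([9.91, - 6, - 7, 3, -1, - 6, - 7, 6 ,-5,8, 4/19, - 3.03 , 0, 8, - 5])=[ - 7, - 7, - 6,-6, - 5, - 5,- 3.03, - 1,0,  4/19, 3, 6,8,8 , 9.91 ]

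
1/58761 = 1/58761=0.00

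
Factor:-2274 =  - 2^1 * 3^1*379^1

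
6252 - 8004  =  -1752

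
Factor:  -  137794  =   - 2^1*68897^1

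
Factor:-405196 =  - 2^2*11^1*9209^1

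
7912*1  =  7912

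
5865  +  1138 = 7003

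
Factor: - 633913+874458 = 240545=5^1*48109^1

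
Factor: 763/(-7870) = -2^( - 1)*5^( - 1)*7^1*109^1 *787^( - 1 ) 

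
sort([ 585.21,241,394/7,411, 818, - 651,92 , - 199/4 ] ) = [ - 651,- 199/4,394/7,92, 241,411, 585.21,818 ]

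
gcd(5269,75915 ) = 1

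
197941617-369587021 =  - 171645404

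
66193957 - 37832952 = 28361005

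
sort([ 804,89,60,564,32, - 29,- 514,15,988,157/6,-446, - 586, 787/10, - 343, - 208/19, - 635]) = [ - 635, - 586, - 514, - 446, - 343, - 29, - 208/19,15,157/6, 32,60,787/10,89 , 564,804,988 ]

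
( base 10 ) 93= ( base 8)135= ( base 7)162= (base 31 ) 30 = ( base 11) 85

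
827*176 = 145552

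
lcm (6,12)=12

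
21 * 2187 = 45927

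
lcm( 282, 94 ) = 282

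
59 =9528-9469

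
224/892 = 56/223 = 0.25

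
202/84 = 101/42 = 2.40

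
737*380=280060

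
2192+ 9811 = 12003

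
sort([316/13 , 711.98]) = [316/13, 711.98]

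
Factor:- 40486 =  - 2^1*31^1 * 653^1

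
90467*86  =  7780162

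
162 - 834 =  - 672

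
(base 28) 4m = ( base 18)78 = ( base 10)134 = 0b10000110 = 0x86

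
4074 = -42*(-97) 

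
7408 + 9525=16933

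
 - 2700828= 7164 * ( - 377)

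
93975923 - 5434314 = 88541609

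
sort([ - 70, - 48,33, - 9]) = [ - 70, - 48, - 9,  33] 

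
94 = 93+1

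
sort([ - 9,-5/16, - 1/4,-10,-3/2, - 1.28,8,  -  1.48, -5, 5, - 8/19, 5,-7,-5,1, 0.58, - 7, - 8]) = [ - 10,-9,  -  8,-7, - 7,-5, - 5,-3/2,-1.48, - 1.28, - 8/19, - 5/16,-1/4,0.58, 1,5,5, 8 ] 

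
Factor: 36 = 2^2*3^2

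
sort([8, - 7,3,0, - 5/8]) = [-7,  -  5/8,0, 3,8]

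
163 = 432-269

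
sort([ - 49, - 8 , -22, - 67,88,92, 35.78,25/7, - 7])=[ - 67, - 49, - 22, - 8, - 7, 25/7, 35.78,  88, 92 ]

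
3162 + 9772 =12934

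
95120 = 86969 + 8151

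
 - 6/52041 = -1+17345/17347 = - 0.00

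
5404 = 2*2702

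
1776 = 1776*1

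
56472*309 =17449848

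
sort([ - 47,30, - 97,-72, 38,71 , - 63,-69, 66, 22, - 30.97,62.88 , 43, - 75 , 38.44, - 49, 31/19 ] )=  [-97,  -  75, - 72, - 69, - 63, - 49,- 47, - 30.97, 31/19,  22,30, 38 , 38.44,43,  62.88,66,71 ]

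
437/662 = 437/662 = 0.66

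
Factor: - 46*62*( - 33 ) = 2^2*3^1 * 11^1*23^1*31^1 = 94116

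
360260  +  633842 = 994102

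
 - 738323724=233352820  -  971676544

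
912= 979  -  67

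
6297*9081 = 57183057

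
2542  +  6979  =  9521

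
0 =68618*0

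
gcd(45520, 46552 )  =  8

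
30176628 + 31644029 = 61820657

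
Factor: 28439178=2^1* 3^1 * 23^1* 206081^1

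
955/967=955/967 = 0.99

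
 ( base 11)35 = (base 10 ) 38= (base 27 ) 1b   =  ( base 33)15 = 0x26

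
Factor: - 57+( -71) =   -  2^7  =  - 128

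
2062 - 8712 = - 6650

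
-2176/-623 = 2176/623 =3.49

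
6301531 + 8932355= 15233886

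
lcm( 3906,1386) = 42966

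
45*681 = 30645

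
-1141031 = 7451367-8592398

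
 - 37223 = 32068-69291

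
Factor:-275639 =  - 7^1*13^2*233^1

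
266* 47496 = 12633936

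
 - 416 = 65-481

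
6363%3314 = 3049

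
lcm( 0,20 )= 0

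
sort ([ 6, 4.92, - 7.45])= [ - 7.45, 4.92 , 6 ] 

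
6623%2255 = 2113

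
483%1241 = 483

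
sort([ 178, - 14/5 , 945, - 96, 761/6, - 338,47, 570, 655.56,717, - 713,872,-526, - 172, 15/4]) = [ - 713, - 526, - 338, - 172, -96, - 14/5,15/4,  47,761/6,  178,570, 655.56,717,872,945]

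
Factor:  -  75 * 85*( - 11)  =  3^1 * 5^3*11^1*17^1 =70125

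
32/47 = 32/47  =  0.68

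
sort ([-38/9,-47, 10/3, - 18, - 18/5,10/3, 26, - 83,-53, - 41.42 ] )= [ - 83, - 53,- 47, - 41.42, - 18,-38/9, - 18/5,10/3,10/3, 26 ] 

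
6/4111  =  6/4111 = 0.00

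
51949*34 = 1766266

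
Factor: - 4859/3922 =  - 2^( - 1 )*37^(-1 )*43^1*53^(  -  1 )*113^1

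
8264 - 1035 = 7229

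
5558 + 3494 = 9052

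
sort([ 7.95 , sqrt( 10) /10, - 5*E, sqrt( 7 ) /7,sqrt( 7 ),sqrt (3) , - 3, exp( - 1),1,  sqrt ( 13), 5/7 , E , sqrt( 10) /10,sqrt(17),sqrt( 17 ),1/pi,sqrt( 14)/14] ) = [ - 5 * E, - 3,sqrt( 14 )/14, sqrt(10 ) /10, sqrt( 10) /10,  1/pi,exp( - 1 ), sqrt( 7 ) /7,5/7,1,sqrt(3 ), sqrt(7), E, sqrt( 13),sqrt(17 ), sqrt(17),7.95] 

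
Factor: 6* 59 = 354 = 2^1*3^1 *59^1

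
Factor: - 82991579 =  - 11^1*127^1*59407^1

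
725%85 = 45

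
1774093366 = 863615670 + 910477696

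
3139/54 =3139/54 = 58.13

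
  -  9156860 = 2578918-11735778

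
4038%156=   138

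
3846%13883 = 3846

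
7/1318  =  7/1318=0.01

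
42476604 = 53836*789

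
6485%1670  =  1475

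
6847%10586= 6847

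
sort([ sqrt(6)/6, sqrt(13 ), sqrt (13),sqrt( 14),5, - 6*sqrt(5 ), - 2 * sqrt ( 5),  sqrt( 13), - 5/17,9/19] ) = [ - 6*sqrt( 5) , - 2*sqrt(5), - 5/17,sqrt( 6)/6,9/19, sqrt(13), sqrt( 13), sqrt ( 13 ),sqrt(14 ),5]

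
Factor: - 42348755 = -5^1*137^1*211^1  *  293^1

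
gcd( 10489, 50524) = 17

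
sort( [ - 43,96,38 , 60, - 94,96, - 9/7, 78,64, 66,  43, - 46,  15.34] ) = [  -  94, - 46, - 43, - 9/7,  15.34,38,43, 60,64,66, 78,96,96] 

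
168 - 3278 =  - 3110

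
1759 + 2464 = 4223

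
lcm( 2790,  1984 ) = 89280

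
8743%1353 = 625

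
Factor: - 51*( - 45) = 2295  =  3^3*5^1*17^1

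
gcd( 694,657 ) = 1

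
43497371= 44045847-548476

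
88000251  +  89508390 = 177508641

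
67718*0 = 0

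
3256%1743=1513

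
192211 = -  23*( - 8357)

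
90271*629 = 56780459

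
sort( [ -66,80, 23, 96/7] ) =[ - 66,96/7, 23,80 ]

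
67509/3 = 22503 = 22503.00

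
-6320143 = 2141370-8461513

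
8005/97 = 82 + 51/97 = 82.53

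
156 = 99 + 57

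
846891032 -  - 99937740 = 946828772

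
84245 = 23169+61076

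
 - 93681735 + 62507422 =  - 31174313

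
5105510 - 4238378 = 867132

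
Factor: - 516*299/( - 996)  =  13^1*23^1*43^1*83^( - 1) =12857/83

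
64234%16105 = 15919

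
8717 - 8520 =197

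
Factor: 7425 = 3^3*5^2*11^1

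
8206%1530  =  556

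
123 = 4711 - 4588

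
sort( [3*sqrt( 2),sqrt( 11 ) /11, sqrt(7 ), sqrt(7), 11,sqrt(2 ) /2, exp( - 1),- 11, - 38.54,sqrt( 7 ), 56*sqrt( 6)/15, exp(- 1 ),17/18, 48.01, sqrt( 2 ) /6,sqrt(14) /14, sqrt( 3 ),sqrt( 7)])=[  -  38.54,  -  11,sqrt( 2 )/6, sqrt( 14)/14, sqrt( 11 ) /11,exp (-1 ), exp(- 1) , sqrt( 2) /2,17/18,sqrt (3 ),sqrt(7 ), sqrt(7),  sqrt( 7 ), sqrt(7),3* sqrt(2 ), 56*sqrt( 6) /15, 11 , 48.01]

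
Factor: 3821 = 3821^1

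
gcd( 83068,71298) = 2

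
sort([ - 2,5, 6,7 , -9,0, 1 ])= [ - 9, - 2,0, 1,5, 6, 7] 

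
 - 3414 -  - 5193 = 1779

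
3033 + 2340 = 5373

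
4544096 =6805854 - 2261758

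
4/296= 1/74= 0.01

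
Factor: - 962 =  -2^1*13^1*37^1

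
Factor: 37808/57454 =18904/28727 = 2^3*17^1*23^ (- 1)*139^1*1249^( - 1)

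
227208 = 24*9467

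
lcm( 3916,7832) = 7832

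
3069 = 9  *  341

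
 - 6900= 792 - 7692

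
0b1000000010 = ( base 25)ke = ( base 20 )15e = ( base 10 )514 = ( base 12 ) 36a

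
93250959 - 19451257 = 73799702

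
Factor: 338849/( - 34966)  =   - 2^(  -  1) * 7^1 * 17483^( - 1) * 48407^1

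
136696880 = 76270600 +60426280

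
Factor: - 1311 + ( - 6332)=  - 7643^1 = - 7643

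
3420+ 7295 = 10715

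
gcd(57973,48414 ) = 1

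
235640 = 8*29455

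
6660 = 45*148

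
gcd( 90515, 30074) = 1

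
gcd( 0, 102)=102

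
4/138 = 2/69 = 0.03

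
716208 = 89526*8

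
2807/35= 401/5 =80.20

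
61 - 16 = 45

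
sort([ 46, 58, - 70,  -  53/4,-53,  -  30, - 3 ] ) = [ - 70, -53,- 30 , - 53/4,-3,  46,58 ] 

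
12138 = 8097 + 4041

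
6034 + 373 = 6407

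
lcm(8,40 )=40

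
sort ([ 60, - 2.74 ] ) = [ - 2.74,60]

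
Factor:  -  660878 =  -2^1*330439^1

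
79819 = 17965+61854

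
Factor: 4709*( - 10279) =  - 17^1*19^1*277^1*541^1= - 48403811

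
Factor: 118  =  2^1*59^1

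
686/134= 5 + 8/67 = 5.12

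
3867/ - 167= -24+141/167= - 23.16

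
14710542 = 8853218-  -  5857324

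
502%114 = 46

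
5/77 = 5/77 =0.06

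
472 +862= 1334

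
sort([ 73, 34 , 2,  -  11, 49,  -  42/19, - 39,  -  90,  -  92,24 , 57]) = [-92,-90, - 39, - 11, - 42/19,2, 24 , 34, 49,57, 73] 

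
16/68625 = 16/68625 = 0.00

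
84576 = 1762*48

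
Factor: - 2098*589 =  - 2^1*19^1 *31^1*1049^1 = -1235722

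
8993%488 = 209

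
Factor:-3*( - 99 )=3^3*11^1= 297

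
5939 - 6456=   -  517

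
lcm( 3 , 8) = 24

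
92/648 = 23/162 = 0.14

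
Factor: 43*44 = 2^2*11^1*43^1  =  1892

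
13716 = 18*762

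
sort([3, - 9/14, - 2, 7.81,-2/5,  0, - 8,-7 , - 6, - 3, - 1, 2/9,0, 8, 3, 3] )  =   [ -8, - 7,  -  6, - 3, - 2,  -  1, -9/14,-2/5, 0, 0 , 2/9,3, 3 , 3 , 7.81, 8]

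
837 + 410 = 1247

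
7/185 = 7/185 =0.04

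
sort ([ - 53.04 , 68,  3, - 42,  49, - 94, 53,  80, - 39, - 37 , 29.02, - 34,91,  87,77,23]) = [ - 94, - 53.04 , - 42, - 39, - 37, - 34, 3, 23, 29.02, 49,53 , 68,77, 80, 87,  91 ]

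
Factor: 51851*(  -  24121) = -1250697971 = -19^1 *2729^1*24121^1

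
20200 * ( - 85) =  - 1717000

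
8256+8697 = 16953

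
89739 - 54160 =35579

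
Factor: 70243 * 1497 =3^1*19^1*499^1*3697^1 = 105153771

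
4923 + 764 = 5687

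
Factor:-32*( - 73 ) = 2^5*73^1 = 2336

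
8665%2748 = 421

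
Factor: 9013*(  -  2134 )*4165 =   -  80108535430= - 2^1*5^1*7^2 * 11^1*17^1*97^1*9013^1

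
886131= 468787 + 417344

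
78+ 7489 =7567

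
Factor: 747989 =11^1*53^1*1283^1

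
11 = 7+4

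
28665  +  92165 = 120830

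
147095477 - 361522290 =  - 214426813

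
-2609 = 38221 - 40830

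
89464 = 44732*2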